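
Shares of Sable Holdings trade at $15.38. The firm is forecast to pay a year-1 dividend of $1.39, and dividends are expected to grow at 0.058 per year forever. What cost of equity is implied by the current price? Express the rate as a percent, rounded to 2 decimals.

Rearranging the constant-growth DDM: r = D₁/P₀ + g.
r = 1.3900 / 15.38 + 0.058 = 0.09038 + 0.058 = 0.14838

14.84%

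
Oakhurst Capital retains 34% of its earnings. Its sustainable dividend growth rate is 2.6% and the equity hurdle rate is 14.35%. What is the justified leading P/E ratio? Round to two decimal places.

5.62

Payout ratio b = 1 − 0.34 = 0.66.
Justified leading P/E = b/(r−g) = 0.66/(0.1435−0.026) = 5.6170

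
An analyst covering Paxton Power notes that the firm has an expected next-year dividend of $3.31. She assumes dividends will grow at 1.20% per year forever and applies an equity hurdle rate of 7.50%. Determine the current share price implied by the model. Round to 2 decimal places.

$52.54

Gordon growth model: P₀ = D₁/(r − g), with D₁ = 3.31 given directly.
P₀ = 3.3100 / (0.075 − 0.012) = 3.3100 / 0.063 = 52.5397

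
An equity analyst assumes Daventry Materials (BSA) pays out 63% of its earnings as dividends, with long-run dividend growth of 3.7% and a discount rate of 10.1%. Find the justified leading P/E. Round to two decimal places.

9.84

Justified leading P/E = b/(r−g) = 0.63/(0.101−0.037) = 9.8438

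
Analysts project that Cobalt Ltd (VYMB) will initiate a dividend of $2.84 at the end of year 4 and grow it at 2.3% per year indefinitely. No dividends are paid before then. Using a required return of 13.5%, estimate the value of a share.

$17.34

Deferred-dividend DDM. At t=3 the remaining stream is a growing perpetuity with first payment D_4 = 2.84.
V_3 = D_4/(r−g) = 2.84/(0.135−0.023) = 25.3571
P₀ = V_3/(1+r)^3 = 25.3571/(1+0.135)^3 = 17.3425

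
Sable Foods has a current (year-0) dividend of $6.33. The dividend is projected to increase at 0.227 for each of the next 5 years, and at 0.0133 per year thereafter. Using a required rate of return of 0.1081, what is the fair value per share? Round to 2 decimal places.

$156.05

Two-stage DDM. Project D₁…D_5 at 0.227, terminal growth 0.0133, discount at r = 0.1081.
D_1 = 7.7669
D_2 = 9.5300
D_3 = 11.6933
D_4 = 14.3477
D_5 = 17.6046
Terminal value at t=5: TV = D_6/(r−g) = 17.8388/(0.1081−0.0133) = 188.1725
P₀ = 7.7669/(1+0.1081)^1 + 9.5300/(1+0.1081)^2 + 11.6933/(1+0.1081)^3 + 14.3477/(1+0.1081)^4 + 17.6046/(1+0.1081)^5 + 188.1725/(1+0.1081)^5 = 156.0502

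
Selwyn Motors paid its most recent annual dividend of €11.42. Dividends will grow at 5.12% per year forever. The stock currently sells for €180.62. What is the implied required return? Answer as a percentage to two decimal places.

Rearranging the constant-growth DDM: r = D₁/P₀ + g.
D₁ = 11.42 × (1 + 0.0512) = 12.0047.
r = 12.0047 / 180.62 + 0.0512 = 0.06646 + 0.0512 = 0.11766

11.77%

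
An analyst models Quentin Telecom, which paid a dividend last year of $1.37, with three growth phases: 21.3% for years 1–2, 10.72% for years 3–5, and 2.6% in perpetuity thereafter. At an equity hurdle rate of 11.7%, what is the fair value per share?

Three-stage DDM. Project D₁…D_5; terminal Gordon value at t=5 with g = 0.026; discount at r = 0.117.
D_1 = 1.6618
D_2 = 2.0158
D_3 = 2.2319
D_4 = 2.4711
D_5 = 2.7360
TV_5 = 2.8072/(0.117−0.026) = 30.8480
P₀ = Σ Dₜ/(1+r)ᵗ + TV_5/(1+r)^5 = 25.6059

$25.61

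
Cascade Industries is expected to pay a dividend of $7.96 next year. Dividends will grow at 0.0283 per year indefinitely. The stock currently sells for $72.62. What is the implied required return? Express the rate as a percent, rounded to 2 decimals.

13.79%

Rearranging the constant-growth DDM: r = D₁/P₀ + g.
r = 7.9600 / 72.62 + 0.0283 = 0.10961 + 0.0283 = 0.13791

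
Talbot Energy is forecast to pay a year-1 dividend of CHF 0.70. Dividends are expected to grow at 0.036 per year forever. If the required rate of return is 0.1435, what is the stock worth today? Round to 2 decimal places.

CHF 6.51

Gordon growth model: P₀ = D₁/(r − g), with D₁ = 0.70 given directly.
P₀ = 0.7000 / (0.1435 − 0.036) = 0.7000 / 0.1075 = 6.5116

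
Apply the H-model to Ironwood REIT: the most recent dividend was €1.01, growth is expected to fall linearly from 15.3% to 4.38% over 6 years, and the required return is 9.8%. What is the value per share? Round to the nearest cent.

€25.56

H-model: P₀ = D₀[(1+g_L) + H(g_S−g_L)]/(r−g_L), with H = 6/2 = 3.
P₀ = 1.01 × [(1+0.0438) + 3×(0.153−0.0438)] / (0.098−0.0438)
   = 1.01 × 1.3714 / 0.0542 = 25.5556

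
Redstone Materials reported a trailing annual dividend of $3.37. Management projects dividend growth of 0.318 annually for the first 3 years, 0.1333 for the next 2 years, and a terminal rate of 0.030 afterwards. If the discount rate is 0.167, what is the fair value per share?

Three-stage DDM. Project D₁…D_5; terminal Gordon value at t=5 with g = 0.03; discount at r = 0.167.
D_1 = 4.4417
D_2 = 5.8541
D_3 = 7.7157
D_4 = 8.7442
D_5 = 9.9098
TV_5 = 10.2071/(0.167−0.03) = 74.5045
P₀ = Σ Dₜ/(1+r)ᵗ + TV_5/(1+r)^5 = 56.6736

$56.67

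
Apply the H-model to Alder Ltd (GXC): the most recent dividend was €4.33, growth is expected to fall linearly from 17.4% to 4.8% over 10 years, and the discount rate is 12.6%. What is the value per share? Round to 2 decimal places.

€93.15

H-model: P₀ = D₀[(1+g_L) + H(g_S−g_L)]/(r−g_L), with H = 10/2 = 5.
P₀ = 4.33 × [(1+0.048) + 5×(0.174−0.048)] / (0.126−0.048)
   = 4.33 × 1.6780 / 0.078 = 93.1505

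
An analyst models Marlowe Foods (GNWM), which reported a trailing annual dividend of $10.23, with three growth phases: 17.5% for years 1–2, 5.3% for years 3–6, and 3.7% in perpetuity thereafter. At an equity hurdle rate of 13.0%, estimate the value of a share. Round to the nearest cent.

$151.90

Three-stage DDM. Project D₁…D_6; terminal Gordon value at t=6 with g = 0.037; discount at r = 0.13.
D_1 = 12.0203
D_2 = 14.1238
D_3 = 14.8724
D_4 = 15.6606
D_5 = 16.4906
D_6 = 17.3646
TV_6 = 18.0071/(0.13−0.037) = 193.6247
P₀ = Σ Dₜ/(1+r)ᵗ + TV_6/(1+r)^6 = 151.9031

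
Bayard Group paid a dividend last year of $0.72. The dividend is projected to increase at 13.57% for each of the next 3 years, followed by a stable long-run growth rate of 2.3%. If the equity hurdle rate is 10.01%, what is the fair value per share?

$12.81

Two-stage DDM. Project D₁…D_3 at 0.1357, terminal growth 0.023, discount at r = 0.1001.
D_1 = 0.8177
D_2 = 0.9287
D_3 = 1.0547
Terminal value at t=3: TV = D_4/(r−g) = 1.0789/(0.1001−0.023) = 13.9941
P₀ = 0.8177/(1+0.1001)^1 + 0.9287/(1+0.1001)^2 + 1.0547/(1+0.1001)^3 + 13.9941/(1+0.1001)^3 = 12.8139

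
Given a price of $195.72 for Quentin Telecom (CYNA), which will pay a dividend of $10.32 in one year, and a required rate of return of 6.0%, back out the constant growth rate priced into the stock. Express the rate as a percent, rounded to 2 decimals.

0.73%

From P₀ = D₁/(r − g), the implied growth is g = r − D₁/P₀.
g = 0.06 − 10.32/195.72 = 0.06 − 0.05273 = 0.00727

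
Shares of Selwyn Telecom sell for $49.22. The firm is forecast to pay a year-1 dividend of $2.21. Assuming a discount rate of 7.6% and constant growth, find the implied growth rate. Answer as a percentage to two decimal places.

3.11%

From P₀ = D₁/(r − g), the implied growth is g = r − D₁/P₀.
g = 0.076 − 2.21/49.22 = 0.076 − 0.04490 = 0.03110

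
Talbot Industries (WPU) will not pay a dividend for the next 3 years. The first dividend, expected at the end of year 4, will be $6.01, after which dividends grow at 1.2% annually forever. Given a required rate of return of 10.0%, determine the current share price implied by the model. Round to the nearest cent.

Deferred-dividend DDM. At t=3 the remaining stream is a growing perpetuity with first payment D_4 = 6.01.
V_3 = D_4/(r−g) = 6.01/(0.1−0.012) = 68.2955
P₀ = V_3/(1+r)^3 = 68.2955/(1+0.1)^3 = 51.3114

$51.31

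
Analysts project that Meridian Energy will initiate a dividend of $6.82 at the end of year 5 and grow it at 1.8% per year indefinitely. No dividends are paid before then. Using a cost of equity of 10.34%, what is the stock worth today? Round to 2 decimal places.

$53.88

Deferred-dividend DDM. At t=4 the remaining stream is a growing perpetuity with first payment D_5 = 6.82.
V_4 = D_5/(r−g) = 6.82/(0.1034−0.018) = 79.8595
P₀ = V_4/(1+r)^4 = 79.8595/(1+0.1034)^4 = 53.8759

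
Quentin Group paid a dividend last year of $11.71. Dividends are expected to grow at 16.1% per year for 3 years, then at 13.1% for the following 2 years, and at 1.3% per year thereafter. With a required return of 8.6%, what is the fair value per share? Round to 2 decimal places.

$285.96

Three-stage DDM. Project D₁…D_5; terminal Gordon value at t=5 with g = 0.013; discount at r = 0.086.
D_1 = 13.5953
D_2 = 15.7842
D_3 = 18.3254
D_4 = 20.7260
D_5 = 23.4411
TV_5 = 23.7459/(0.086−0.013) = 325.2860
P₀ = Σ Dₜ/(1+r)ᵗ + TV_5/(1+r)^5 = 285.9634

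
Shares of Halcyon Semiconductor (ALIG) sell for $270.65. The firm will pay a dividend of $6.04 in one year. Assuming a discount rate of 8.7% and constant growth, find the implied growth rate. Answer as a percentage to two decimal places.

6.47%

From P₀ = D₁/(r − g), the implied growth is g = r − D₁/P₀.
g = 0.087 − 6.04/270.65 = 0.087 − 0.02232 = 0.06468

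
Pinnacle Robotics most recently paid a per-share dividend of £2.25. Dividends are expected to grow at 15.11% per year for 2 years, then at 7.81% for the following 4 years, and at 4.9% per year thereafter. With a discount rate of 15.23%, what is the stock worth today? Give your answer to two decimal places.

£29.59

Three-stage DDM. Project D₁…D_6; terminal Gordon value at t=6 with g = 0.049; discount at r = 0.1523.
D_1 = 2.5900
D_2 = 2.9813
D_3 = 3.2142
D_4 = 3.4652
D_5 = 3.7358
D_6 = 4.0276
TV_6 = 4.2249/(0.1523−0.049) = 40.8997
P₀ = Σ Dₜ/(1+r)ᵗ + TV_6/(1+r)^6 = 29.5899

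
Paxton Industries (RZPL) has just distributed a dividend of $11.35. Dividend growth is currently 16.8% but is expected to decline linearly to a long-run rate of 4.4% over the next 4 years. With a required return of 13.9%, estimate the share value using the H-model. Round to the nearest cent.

$154.36

H-model: P₀ = D₀[(1+g_L) + H(g_S−g_L)]/(r−g_L), with H = 4/2 = 2.
P₀ = 11.35 × [(1+0.044) + 2×(0.168−0.044)] / (0.139−0.044)
   = 11.35 × 1.2920 / 0.095 = 154.3600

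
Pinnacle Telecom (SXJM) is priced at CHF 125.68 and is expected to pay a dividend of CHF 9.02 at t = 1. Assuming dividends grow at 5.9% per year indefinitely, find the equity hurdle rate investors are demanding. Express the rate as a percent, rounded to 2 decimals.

Rearranging the constant-growth DDM: r = D₁/P₀ + g.
r = 9.0200 / 125.68 + 0.059 = 0.07177 + 0.059 = 0.13077

13.08%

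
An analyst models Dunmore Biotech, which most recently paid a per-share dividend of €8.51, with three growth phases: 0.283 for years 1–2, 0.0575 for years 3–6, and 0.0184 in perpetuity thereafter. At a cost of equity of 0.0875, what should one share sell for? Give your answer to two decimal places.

Three-stage DDM. Project D₁…D_6; terminal Gordon value at t=6 with g = 0.0184; discount at r = 0.0875.
D_1 = 10.9183
D_2 = 14.0082
D_3 = 14.8137
D_4 = 15.6655
D_5 = 16.5662
D_6 = 17.5188
TV_6 = 17.8411/(0.0875−0.0184) = 258.1932
P₀ = Σ Dₜ/(1+r)ᵗ + TV_6/(1+r)^6 = 222.1726

€222.17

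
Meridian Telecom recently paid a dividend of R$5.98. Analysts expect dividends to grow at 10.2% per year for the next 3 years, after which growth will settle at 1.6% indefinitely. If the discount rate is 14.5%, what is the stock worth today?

R$58.61

Two-stage DDM. Project D₁…D_3 at 0.102, terminal growth 0.016, discount at r = 0.145.
D_1 = 6.5900
D_2 = 7.2621
D_3 = 8.0029
Terminal value at t=3: TV = D_4/(r−g) = 8.1309/(0.145−0.016) = 63.0304
P₀ = 6.5900/(1+0.145)^1 + 7.2621/(1+0.145)^2 + 8.0029/(1+0.145)^3 + 63.0304/(1+0.145)^3 = 58.6148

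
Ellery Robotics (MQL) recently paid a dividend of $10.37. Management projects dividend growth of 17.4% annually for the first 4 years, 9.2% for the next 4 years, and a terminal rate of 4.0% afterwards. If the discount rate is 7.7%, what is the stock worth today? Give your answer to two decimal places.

Three-stage DDM. Project D₁…D_8; terminal Gordon value at t=8 with g = 0.04; discount at r = 0.077.
D_1 = 12.1744
D_2 = 14.2927
D_3 = 16.7797
D_4 = 19.6993
D_5 = 21.5117
D_6 = 23.4907
D_7 = 25.6519
D_8 = 28.0118
TV_8 = 29.1323/(0.077−0.04) = 787.3599
P₀ = Σ Dₜ/(1+r)ᵗ + TV_8/(1+r)^8 = 547.2920

$547.29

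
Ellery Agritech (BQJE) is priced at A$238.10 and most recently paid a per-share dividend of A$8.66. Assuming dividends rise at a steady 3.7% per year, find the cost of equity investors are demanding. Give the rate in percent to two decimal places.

Rearranging the constant-growth DDM: r = D₁/P₀ + g.
D₁ = 8.66 × (1 + 0.037) = 8.9804.
r = 8.9804 / 238.10 + 0.037 = 0.03772 + 0.037 = 0.07472

7.47%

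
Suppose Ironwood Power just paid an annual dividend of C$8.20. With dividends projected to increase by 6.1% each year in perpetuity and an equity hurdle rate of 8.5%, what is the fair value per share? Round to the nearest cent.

Gordon growth model: P₀ = D₁/(r − g). D₁ = 8.20 × (1 + 0.061) = 8.7002.
P₀ = 8.7002 / (0.085 − 0.061) = 8.7002 / 0.024 = 362.5083

C$362.51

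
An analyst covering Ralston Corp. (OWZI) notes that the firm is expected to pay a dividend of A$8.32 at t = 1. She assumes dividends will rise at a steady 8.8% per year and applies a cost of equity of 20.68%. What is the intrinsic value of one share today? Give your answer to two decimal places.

A$70.03

Gordon growth model: P₀ = D₁/(r − g), with D₁ = 8.32 given directly.
P₀ = 8.3200 / (0.2068 − 0.088) = 8.3200 / 0.1188 = 70.0337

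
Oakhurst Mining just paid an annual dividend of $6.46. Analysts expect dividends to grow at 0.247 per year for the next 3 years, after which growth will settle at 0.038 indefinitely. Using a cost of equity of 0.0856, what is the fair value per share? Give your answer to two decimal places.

$239.24

Two-stage DDM. Project D₁…D_3 at 0.247, terminal growth 0.038, discount at r = 0.0856.
D_1 = 8.0556
D_2 = 10.0454
D_3 = 12.5266
Terminal value at t=3: TV = D_4/(r−g) = 13.0026/(0.0856−0.038) = 273.1633
P₀ = 8.0556/(1+0.0856)^1 + 10.0454/(1+0.0856)^2 + 12.5266/(1+0.0856)^3 + 273.1633/(1+0.0856)^3 = 239.2423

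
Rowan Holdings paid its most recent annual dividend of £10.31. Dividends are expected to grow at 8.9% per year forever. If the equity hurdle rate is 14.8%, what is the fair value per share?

£190.30

Gordon growth model: P₀ = D₁/(r − g). D₁ = 10.31 × (1 + 0.089) = 11.2276.
P₀ = 11.2276 / (0.148 − 0.089) = 11.2276 / 0.059 = 190.2981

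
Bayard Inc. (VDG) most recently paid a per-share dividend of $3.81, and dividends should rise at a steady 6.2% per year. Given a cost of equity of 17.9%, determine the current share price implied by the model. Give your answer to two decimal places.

$34.58

Gordon growth model: P₀ = D₁/(r − g). D₁ = 3.81 × (1 + 0.062) = 4.0462.
P₀ = 4.0462 / (0.179 − 0.062) = 4.0462 / 0.117 = 34.5831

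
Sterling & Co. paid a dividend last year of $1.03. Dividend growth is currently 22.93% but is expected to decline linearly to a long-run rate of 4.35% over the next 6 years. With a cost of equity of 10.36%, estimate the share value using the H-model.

H-model: P₀ = D₀[(1+g_L) + H(g_S−g_L)]/(r−g_L), with H = 6/2 = 3.
P₀ = 1.03 × [(1+0.0435) + 3×(0.2293−0.0435)] / (0.1036−0.0435)
   = 1.03 × 1.6009 / 0.0601 = 27.4364

$27.44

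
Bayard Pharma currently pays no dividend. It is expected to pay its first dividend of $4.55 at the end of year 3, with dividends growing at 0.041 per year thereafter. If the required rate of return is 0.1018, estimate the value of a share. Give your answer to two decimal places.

$61.65

Deferred-dividend DDM. At t=2 the remaining stream is a growing perpetuity with first payment D_3 = 4.55.
V_2 = D_3/(r−g) = 4.55/(0.1018−0.041) = 74.8355
P₀ = V_2/(1+r)^2 = 74.8355/(1+0.1018)^2 = 61.6456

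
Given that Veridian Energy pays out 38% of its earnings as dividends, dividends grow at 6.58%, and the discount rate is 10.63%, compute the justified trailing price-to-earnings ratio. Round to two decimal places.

10.00

Justified trailing P/E = b(1+g)/(r−g) = 0.38×(1+0.0658)/(0.1063−0.0658) = 10.0001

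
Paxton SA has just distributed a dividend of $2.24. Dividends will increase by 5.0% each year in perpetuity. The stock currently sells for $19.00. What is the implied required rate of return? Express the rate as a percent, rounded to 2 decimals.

Rearranging the constant-growth DDM: r = D₁/P₀ + g.
D₁ = 2.24 × (1 + 0.05) = 2.3520.
r = 2.3520 / 19.00 + 0.05 = 0.12379 + 0.05 = 0.17379

17.38%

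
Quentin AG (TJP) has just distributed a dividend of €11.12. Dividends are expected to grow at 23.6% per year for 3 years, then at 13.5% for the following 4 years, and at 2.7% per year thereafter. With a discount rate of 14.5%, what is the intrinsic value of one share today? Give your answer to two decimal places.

€211.23

Three-stage DDM. Project D₁…D_7; terminal Gordon value at t=7 with g = 0.027; discount at r = 0.145.
D_1 = 13.7443
D_2 = 16.9880
D_3 = 20.9971
D_4 = 23.8318
D_5 = 27.0490
D_6 = 30.7007
D_7 = 34.8453
TV_7 = 35.7861/(0.145−0.027) = 303.2718
P₀ = Σ Dₜ/(1+r)ᵗ + TV_7/(1+r)^7 = 211.2308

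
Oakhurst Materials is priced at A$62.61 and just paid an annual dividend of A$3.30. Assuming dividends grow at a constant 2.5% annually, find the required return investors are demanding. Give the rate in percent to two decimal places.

7.90%

Rearranging the constant-growth DDM: r = D₁/P₀ + g.
D₁ = 3.30 × (1 + 0.025) = 3.3825.
r = 3.3825 / 62.61 + 0.025 = 0.05402 + 0.025 = 0.07902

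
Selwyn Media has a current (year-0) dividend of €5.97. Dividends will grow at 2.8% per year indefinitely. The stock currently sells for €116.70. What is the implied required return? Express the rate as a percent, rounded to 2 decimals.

Rearranging the constant-growth DDM: r = D₁/P₀ + g.
D₁ = 5.97 × (1 + 0.028) = 6.1372.
r = 6.1372 / 116.70 + 0.028 = 0.05259 + 0.028 = 0.08059

8.06%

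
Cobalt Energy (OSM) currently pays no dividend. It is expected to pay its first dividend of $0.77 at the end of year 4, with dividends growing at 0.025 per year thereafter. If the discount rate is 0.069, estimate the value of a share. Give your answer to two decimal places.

Deferred-dividend DDM. At t=3 the remaining stream is a growing perpetuity with first payment D_4 = 0.77.
V_3 = D_4/(r−g) = 0.77/(0.069−0.025) = 17.5000
P₀ = V_3/(1+r)^3 = 17.5000/(1+0.069)^3 = 14.3253

$14.33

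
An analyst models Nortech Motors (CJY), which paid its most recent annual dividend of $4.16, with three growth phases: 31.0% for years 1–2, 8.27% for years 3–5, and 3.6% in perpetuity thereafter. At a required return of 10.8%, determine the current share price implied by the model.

Three-stage DDM. Project D₁…D_5; terminal Gordon value at t=5 with g = 0.036; discount at r = 0.108.
D_1 = 5.4496
D_2 = 7.1390
D_3 = 7.7294
D_4 = 8.3686
D_5 = 9.0607
TV_5 = 9.3869/(0.108−0.036) = 130.3730
P₀ = Σ Dₜ/(1+r)ᵗ + TV_5/(1+r)^5 = 105.4650

$105.46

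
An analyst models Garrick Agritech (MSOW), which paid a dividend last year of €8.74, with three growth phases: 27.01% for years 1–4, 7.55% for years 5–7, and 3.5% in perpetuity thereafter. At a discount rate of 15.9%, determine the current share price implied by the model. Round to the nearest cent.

Three-stage DDM. Project D₁…D_7; terminal Gordon value at t=7 with g = 0.035; discount at r = 0.159.
D_1 = 11.1007
D_2 = 14.0990
D_3 = 17.9071
D_4 = 22.7438
D_5 = 24.4610
D_6 = 26.3078
D_7 = 28.2940
TV_7 = 29.2843/(0.159−0.035) = 236.1636
P₀ = Σ Dₜ/(1+r)ᵗ + TV_7/(1+r)^7 = 160.8703

€160.87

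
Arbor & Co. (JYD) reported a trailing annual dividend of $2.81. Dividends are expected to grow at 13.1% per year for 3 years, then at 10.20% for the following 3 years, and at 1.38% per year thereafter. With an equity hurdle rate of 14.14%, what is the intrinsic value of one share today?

$35.47

Three-stage DDM. Project D₁…D_6; terminal Gordon value at t=6 with g = 0.0138; discount at r = 0.1414.
D_1 = 3.1781
D_2 = 3.5944
D_3 = 4.0653
D_4 = 4.4800
D_5 = 4.9369
D_6 = 5.4405
TV_6 = 5.5156/(0.1414−0.0138) = 43.2256
P₀ = Σ Dₜ/(1+r)ᵗ + TV_6/(1+r)^6 = 35.4742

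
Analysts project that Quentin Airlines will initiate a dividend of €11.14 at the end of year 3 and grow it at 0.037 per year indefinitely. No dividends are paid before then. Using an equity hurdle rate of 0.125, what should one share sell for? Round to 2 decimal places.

Deferred-dividend DDM. At t=2 the remaining stream is a growing perpetuity with first payment D_3 = 11.14.
V_2 = D_3/(r−g) = 11.14/(0.125−0.037) = 126.5909
P₀ = V_2/(1+r)^2 = 126.5909/(1+0.125)^2 = 100.0224

€100.02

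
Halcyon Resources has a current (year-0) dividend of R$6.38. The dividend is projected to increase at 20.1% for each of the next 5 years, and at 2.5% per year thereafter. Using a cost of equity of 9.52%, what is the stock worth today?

R$190.15

Two-stage DDM. Project D₁…D_5 at 0.201, terminal growth 0.025, discount at r = 0.0952.
D_1 = 7.6624
D_2 = 9.2025
D_3 = 11.0522
D_4 = 13.2737
D_5 = 15.9417
Terminal value at t=5: TV = D_6/(r−g) = 16.3403/(0.0952−0.025) = 232.7676
P₀ = 7.6624/(1+0.0952)^1 + 9.2025/(1+0.0952)^2 + 11.0522/(1+0.0952)^3 + 13.2737/(1+0.0952)^4 + 15.9417/(1+0.0952)^5 + 232.7676/(1+0.0952)^5 = 190.1508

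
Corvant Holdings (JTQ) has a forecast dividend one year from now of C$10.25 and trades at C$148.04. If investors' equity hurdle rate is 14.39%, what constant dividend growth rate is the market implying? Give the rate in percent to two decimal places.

From P₀ = D₁/(r − g), the implied growth is g = r − D₁/P₀.
g = 0.1439 − 10.25/148.04 = 0.1439 − 0.06924 = 0.07466

7.47%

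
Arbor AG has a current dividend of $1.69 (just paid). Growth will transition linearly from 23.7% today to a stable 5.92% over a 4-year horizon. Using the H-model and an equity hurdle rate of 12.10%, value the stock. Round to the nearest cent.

H-model: P₀ = D₀[(1+g_L) + H(g_S−g_L)]/(r−g_L), with H = 4/2 = 2.
P₀ = 1.69 × [(1+0.0592) + 2×(0.237−0.0592)] / (0.121−0.0592)
   = 1.69 × 1.4148 / 0.0618 = 38.6895

$38.69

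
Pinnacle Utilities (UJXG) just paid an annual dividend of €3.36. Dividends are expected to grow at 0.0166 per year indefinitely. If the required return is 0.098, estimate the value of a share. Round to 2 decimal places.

Gordon growth model: P₀ = D₁/(r − g). D₁ = 3.36 × (1 + 0.0166) = 3.4158.
P₀ = 3.4158 / (0.098 − 0.0166) = 3.4158 / 0.0814 = 41.9629

€41.96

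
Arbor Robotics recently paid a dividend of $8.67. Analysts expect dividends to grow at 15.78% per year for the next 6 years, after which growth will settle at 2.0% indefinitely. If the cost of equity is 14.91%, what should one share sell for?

Two-stage DDM. Project D₁…D_6 at 0.1578, terminal growth 0.02, discount at r = 0.1491.
D_1 = 10.0381
D_2 = 11.6221
D_3 = 13.4561
D_4 = 15.5795
D_5 = 18.0379
D_6 = 20.8843
Terminal value at t=6: TV = D_7/(r−g) = 21.3020/(0.1491−0.02) = 165.0039
P₀ = 10.0381/(1+0.1491)^1 + 11.6221/(1+0.1491)^2 + 13.4561/(1+0.1491)^3 + 15.5795/(1+0.1491)^4 + 18.0379/(1+0.1491)^5 + 20.8843/(1+0.1491)^6 + 165.0039/(1+0.1491)^6 = 125.0876

$125.09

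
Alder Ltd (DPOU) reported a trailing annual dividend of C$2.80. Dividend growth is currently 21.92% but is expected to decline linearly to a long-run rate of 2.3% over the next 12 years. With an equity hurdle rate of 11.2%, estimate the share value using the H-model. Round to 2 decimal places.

C$69.22

H-model: P₀ = D₀[(1+g_L) + H(g_S−g_L)]/(r−g_L), with H = 12/2 = 6.
P₀ = 2.80 × [(1+0.023) + 6×(0.2192−0.023)] / (0.112−0.023)
   = 2.80 × 2.2002 / 0.089 = 69.2198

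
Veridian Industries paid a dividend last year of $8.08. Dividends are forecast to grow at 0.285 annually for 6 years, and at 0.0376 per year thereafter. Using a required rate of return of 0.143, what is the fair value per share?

$235.11

Two-stage DDM. Project D₁…D_6 at 0.285, terminal growth 0.0376, discount at r = 0.143.
D_1 = 10.3828
D_2 = 13.3419
D_3 = 17.1443
D_4 = 22.0305
D_5 = 28.3092
D_6 = 36.3773
Terminal value at t=6: TV = D_7/(r−g) = 37.7451/(0.143−0.0376) = 358.1125
P₀ = 10.3828/(1+0.143)^1 + 13.3419/(1+0.143)^2 + 17.1443/(1+0.143)^3 + 22.0305/(1+0.143)^4 + 28.3092/(1+0.143)^5 + 36.3773/(1+0.143)^6 + 358.1125/(1+0.143)^6 = 235.1080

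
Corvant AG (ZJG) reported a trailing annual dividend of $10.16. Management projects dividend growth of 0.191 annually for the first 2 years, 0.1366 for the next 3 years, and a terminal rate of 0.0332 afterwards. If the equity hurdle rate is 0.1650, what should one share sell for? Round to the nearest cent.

$128.63

Three-stage DDM. Project D₁…D_5; terminal Gordon value at t=5 with g = 0.0332; discount at r = 0.165.
D_1 = 12.1006
D_2 = 14.4118
D_3 = 16.3804
D_4 = 18.6180
D_5 = 21.1612
TV_5 = 21.8637/(0.165−0.0332) = 165.8858
P₀ = Σ Dₜ/(1+r)ᵗ + TV_5/(1+r)^5 = 128.6329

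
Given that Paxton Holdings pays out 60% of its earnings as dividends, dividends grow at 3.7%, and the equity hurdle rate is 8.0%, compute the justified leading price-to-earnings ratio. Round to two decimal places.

13.95

Justified leading P/E = b/(r−g) = 0.60/(0.08−0.037) = 13.9535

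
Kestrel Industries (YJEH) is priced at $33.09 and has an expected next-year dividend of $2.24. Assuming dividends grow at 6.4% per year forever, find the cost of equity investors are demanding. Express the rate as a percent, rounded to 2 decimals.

13.17%

Rearranging the constant-growth DDM: r = D₁/P₀ + g.
r = 2.2400 / 33.09 + 0.064 = 0.06769 + 0.064 = 0.13169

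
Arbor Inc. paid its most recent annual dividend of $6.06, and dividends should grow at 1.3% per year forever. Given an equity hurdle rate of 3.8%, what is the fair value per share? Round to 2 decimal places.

Gordon growth model: P₀ = D₁/(r − g). D₁ = 6.06 × (1 + 0.013) = 6.1388.
P₀ = 6.1388 / (0.038 − 0.013) = 6.1388 / 0.025 = 245.5512

$245.55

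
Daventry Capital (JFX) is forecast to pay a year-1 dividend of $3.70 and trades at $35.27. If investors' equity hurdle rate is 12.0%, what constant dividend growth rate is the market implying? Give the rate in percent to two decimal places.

From P₀ = D₁/(r − g), the implied growth is g = r − D₁/P₀.
g = 0.12 − 3.70/35.27 = 0.12 − 0.10491 = 0.01509

1.51%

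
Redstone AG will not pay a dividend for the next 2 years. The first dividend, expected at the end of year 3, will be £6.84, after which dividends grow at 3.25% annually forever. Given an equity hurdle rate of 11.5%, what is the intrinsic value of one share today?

Deferred-dividend DDM. At t=2 the remaining stream is a growing perpetuity with first payment D_3 = 6.84.
V_2 = D_3/(r−g) = 6.84/(0.115−0.0325) = 82.9091
P₀ = V_2/(1+r)^2 = 82.9091/(1+0.115)^2 = 66.6887

£66.69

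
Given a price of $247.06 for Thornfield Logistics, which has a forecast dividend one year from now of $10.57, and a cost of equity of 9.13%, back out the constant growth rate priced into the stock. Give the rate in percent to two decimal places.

4.85%

From P₀ = D₁/(r − g), the implied growth is g = r − D₁/P₀.
g = 0.0913 − 10.57/247.06 = 0.0913 − 0.04278 = 0.04852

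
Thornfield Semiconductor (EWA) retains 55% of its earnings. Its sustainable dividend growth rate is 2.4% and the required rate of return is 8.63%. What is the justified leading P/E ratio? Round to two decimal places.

Payout ratio b = 1 − 0.55 = 0.45.
Justified leading P/E = b/(r−g) = 0.45/(0.0863−0.024) = 7.2231

7.22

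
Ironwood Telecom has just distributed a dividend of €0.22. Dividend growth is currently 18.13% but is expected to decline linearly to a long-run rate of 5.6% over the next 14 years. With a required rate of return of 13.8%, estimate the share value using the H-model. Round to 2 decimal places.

H-model: P₀ = D₀[(1+g_L) + H(g_S−g_L)]/(r−g_L), with H = 14/2 = 7.
P₀ = 0.22 × [(1+0.056) + 7×(0.1813−0.056)] / (0.138−0.056)
   = 0.22 × 1.9331 / 0.082 = 5.1864

€5.19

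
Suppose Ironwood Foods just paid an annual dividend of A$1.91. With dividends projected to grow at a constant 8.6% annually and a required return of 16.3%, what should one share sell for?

A$26.94

Gordon growth model: P₀ = D₁/(r − g). D₁ = 1.91 × (1 + 0.086) = 2.0743.
P₀ = 2.0743 / (0.163 − 0.086) = 2.0743 / 0.077 = 26.9384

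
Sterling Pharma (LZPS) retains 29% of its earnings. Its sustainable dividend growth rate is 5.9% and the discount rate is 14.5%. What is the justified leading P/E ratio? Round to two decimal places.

Payout ratio b = 1 − 0.29 = 0.71.
Justified leading P/E = b/(r−g) = 0.71/(0.145−0.059) = 8.2558

8.26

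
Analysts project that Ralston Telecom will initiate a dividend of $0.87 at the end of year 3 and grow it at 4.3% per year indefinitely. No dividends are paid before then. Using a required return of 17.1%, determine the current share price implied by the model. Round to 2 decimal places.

Deferred-dividend DDM. At t=2 the remaining stream is a growing perpetuity with first payment D_3 = 0.87.
V_2 = D_3/(r−g) = 0.87/(0.171−0.043) = 6.7969
P₀ = V_2/(1+r)^2 = 6.7969/(1+0.171)^2 = 4.9567

$4.96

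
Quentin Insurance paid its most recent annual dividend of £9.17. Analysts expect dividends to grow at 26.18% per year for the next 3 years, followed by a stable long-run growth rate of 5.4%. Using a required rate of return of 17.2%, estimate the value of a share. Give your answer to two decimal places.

Two-stage DDM. Project D₁…D_3 at 0.2618, terminal growth 0.054, discount at r = 0.172.
D_1 = 11.5707
D_2 = 14.5999
D_3 = 18.4222
Terminal value at t=3: TV = D_4/(r−g) = 19.4170/(0.172−0.054) = 164.5506
P₀ = 11.5707/(1+0.172)^1 + 14.5999/(1+0.172)^2 + 18.4222/(1+0.172)^3 + 164.5506/(1+0.172)^3 = 134.1606

£134.16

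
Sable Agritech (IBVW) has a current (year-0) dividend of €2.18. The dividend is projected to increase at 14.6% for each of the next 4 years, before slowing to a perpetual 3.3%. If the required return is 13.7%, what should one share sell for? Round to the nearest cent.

€31.24

Two-stage DDM. Project D₁…D_4 at 0.146, terminal growth 0.033, discount at r = 0.137.
D_1 = 2.4983
D_2 = 2.8630
D_3 = 3.2810
D_4 = 3.7601
Terminal value at t=4: TV = D_5/(r−g) = 3.8841/(0.137−0.033) = 37.3475
P₀ = 2.4983/(1+0.137)^1 + 2.8630/(1+0.137)^2 + 3.2810/(1+0.137)^3 + 3.7601/(1+0.137)^4 + 37.3475/(1+0.137)^4 = 31.2410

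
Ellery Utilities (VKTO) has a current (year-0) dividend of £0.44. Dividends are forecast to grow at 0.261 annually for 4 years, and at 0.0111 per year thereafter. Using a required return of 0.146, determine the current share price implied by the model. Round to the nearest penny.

Two-stage DDM. Project D₁…D_4 at 0.261, terminal growth 0.0111, discount at r = 0.146.
D_1 = 0.5548
D_2 = 0.6997
D_3 = 0.8823
D_4 = 1.1125
Terminal value at t=4: TV = D_5/(r−g) = 1.1249/(0.146−0.0111) = 8.3386
P₀ = 0.5548/(1+0.146)^1 + 0.6997/(1+0.146)^2 + 0.8823/(1+0.146)^3 + 1.1125/(1+0.146)^4 + 8.3386/(1+0.146)^4 = 7.0827

£7.08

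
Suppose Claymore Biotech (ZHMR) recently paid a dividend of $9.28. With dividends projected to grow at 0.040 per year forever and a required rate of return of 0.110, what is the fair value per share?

Gordon growth model: P₀ = D₁/(r − g). D₁ = 9.28 × (1 + 0.04) = 9.6512.
P₀ = 9.6512 / (0.11 − 0.04) = 9.6512 / 0.07 = 137.8743

$137.87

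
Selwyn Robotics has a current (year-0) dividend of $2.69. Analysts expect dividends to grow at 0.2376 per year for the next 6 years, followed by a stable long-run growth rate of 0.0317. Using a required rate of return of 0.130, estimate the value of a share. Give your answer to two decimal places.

$71.19

Two-stage DDM. Project D₁…D_6 at 0.2376, terminal growth 0.0317, discount at r = 0.13.
D_1 = 3.3291
D_2 = 4.1201
D_3 = 5.0991
D_4 = 6.3106
D_5 = 7.8100
D_6 = 9.6657
Terminal value at t=6: TV = D_7/(r−g) = 9.9721/(0.13−0.0317) = 101.4458
P₀ = 3.3291/(1+0.13)^1 + 4.1201/(1+0.13)^2 + 5.0991/(1+0.13)^3 + 6.3106/(1+0.13)^4 + 7.8100/(1+0.13)^5 + 9.6657/(1+0.13)^6 + 101.4458/(1+0.13)^6 = 71.1851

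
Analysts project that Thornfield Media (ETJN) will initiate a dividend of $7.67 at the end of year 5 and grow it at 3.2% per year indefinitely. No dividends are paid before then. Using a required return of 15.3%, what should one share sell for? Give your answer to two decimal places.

Deferred-dividend DDM. At t=4 the remaining stream is a growing perpetuity with first payment D_5 = 7.67.
V_4 = D_5/(r−g) = 7.67/(0.153−0.032) = 63.3884
P₀ = V_4/(1+r)^4 = 63.3884/(1+0.153)^4 = 35.8668

$35.87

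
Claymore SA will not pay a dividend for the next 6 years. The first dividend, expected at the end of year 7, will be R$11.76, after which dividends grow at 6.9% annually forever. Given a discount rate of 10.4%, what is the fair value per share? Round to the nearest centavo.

Deferred-dividend DDM. At t=6 the remaining stream is a growing perpetuity with first payment D_7 = 11.76.
V_6 = D_7/(r−g) = 11.76/(0.104−0.069) = 336.0000
P₀ = V_6/(1+r)^6 = 336.0000/(1+0.104)^6 = 185.5773

R$185.58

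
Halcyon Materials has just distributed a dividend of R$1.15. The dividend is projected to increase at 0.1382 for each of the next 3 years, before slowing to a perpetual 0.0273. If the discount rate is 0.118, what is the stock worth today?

Two-stage DDM. Project D₁…D_3 at 0.1382, terminal growth 0.0273, discount at r = 0.118.
D_1 = 1.3089
D_2 = 1.4898
D_3 = 1.6957
Terminal value at t=3: TV = D_4/(r−g) = 1.7420/(0.118−0.0273) = 19.2063
P₀ = 1.3089/(1+0.118)^1 + 1.4898/(1+0.118)^2 + 1.6957/(1+0.118)^3 + 19.2063/(1+0.118)^3 = 17.3203

R$17.32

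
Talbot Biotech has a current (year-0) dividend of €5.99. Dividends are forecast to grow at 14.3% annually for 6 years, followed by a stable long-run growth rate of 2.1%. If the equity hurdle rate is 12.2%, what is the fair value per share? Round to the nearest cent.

€106.05

Two-stage DDM. Project D₁…D_6 at 0.143, terminal growth 0.021, discount at r = 0.122.
D_1 = 6.8466
D_2 = 7.8256
D_3 = 8.9447
D_4 = 10.2238
D_5 = 11.6858
D_6 = 13.3569
Terminal value at t=6: TV = D_7/(r−g) = 13.6373/(0.122−0.021) = 135.0233
P₀ = 6.8466/(1+0.122)^1 + 7.8256/(1+0.122)^2 + 8.9447/(1+0.122)^3 + 10.2238/(1+0.122)^4 + 11.6858/(1+0.122)^5 + 13.3569/(1+0.122)^6 + 135.0233/(1+0.122)^6 = 106.0478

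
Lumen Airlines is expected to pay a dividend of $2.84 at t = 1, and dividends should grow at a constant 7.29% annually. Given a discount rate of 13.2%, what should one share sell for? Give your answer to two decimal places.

Gordon growth model: P₀ = D₁/(r − g), with D₁ = 2.84 given directly.
P₀ = 2.8400 / (0.132 − 0.0729) = 2.8400 / 0.0591 = 48.0541

$48.05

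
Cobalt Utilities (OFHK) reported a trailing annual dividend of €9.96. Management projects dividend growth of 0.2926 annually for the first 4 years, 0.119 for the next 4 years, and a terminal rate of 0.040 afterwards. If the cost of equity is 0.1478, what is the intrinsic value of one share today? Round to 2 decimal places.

€253.86

Three-stage DDM. Project D₁…D_8; terminal Gordon value at t=8 with g = 0.04; discount at r = 0.1478.
D_1 = 12.8743
D_2 = 16.6413
D_3 = 21.5106
D_4 = 27.8046
D_5 = 31.1133
D_6 = 34.8158
D_7 = 38.9589
D_8 = 43.5950
TV_8 = 45.3388/(0.1478−0.04) = 420.5822
P₀ = Σ Dₜ/(1+r)ᵗ + TV_8/(1+r)^8 = 253.8624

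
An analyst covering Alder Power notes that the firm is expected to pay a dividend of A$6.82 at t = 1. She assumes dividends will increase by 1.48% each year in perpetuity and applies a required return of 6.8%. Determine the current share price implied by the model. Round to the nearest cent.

A$128.20

Gordon growth model: P₀ = D₁/(r − g), with D₁ = 6.82 given directly.
P₀ = 6.8200 / (0.068 − 0.0148) = 6.8200 / 0.0532 = 128.1955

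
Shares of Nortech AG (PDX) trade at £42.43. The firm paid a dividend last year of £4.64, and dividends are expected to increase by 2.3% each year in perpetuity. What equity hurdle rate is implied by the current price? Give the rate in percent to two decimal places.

13.49%

Rearranging the constant-growth DDM: r = D₁/P₀ + g.
D₁ = 4.64 × (1 + 0.023) = 4.7467.
r = 4.7467 / 42.43 + 0.023 = 0.11187 + 0.023 = 0.13487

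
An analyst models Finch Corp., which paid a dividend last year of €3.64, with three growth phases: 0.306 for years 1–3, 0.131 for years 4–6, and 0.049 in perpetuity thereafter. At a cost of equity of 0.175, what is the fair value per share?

€64.55

Three-stage DDM. Project D₁…D_6; terminal Gordon value at t=6 with g = 0.049; discount at r = 0.175.
D_1 = 4.7538
D_2 = 6.2085
D_3 = 8.1083
D_4 = 9.1705
D_5 = 10.3718
D_6 = 11.7306
TV_6 = 12.3054/(0.175−0.049) = 97.6616
P₀ = Σ Dₜ/(1+r)ᵗ + TV_6/(1+r)^6 = 64.5509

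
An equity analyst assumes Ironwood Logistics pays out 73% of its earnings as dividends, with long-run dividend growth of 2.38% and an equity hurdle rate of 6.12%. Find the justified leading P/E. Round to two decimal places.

Justified leading P/E = b/(r−g) = 0.73/(0.0612−0.0238) = 19.5187

19.52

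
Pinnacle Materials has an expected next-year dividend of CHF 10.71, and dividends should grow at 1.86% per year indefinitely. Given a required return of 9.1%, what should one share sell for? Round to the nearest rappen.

CHF 147.93

Gordon growth model: P₀ = D₁/(r − g), with D₁ = 10.71 given directly.
P₀ = 10.7100 / (0.091 − 0.0186) = 10.7100 / 0.0724 = 147.9282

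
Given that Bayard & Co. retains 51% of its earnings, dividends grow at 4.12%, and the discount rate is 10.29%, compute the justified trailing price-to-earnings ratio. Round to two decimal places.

8.27

Payout ratio b = 1 − 0.51 = 0.49.
Justified trailing P/E = b(1+g)/(r−g) = 0.49×(1+0.0412)/(0.1029−0.0412) = 8.2688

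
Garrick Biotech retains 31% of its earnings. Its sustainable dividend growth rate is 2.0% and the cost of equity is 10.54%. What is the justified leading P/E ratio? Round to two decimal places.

Payout ratio b = 1 − 0.31 = 0.69.
Justified leading P/E = b/(r−g) = 0.69/(0.1054−0.02) = 8.0796

8.08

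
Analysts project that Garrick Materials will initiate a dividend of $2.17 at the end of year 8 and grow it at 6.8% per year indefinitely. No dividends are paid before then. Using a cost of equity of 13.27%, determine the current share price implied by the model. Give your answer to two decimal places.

$14.02

Deferred-dividend DDM. At t=7 the remaining stream is a growing perpetuity with first payment D_8 = 2.17.
V_7 = D_8/(r−g) = 2.17/(0.1327−0.068) = 33.5394
P₀ = V_7/(1+r)^7 = 33.5394/(1+0.1327)^7 = 14.0201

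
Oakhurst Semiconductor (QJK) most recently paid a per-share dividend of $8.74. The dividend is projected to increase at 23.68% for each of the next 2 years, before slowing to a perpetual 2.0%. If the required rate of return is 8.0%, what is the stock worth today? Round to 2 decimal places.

$216.33

Two-stage DDM. Project D₁…D_2 at 0.2368, terminal growth 0.02, discount at r = 0.08.
D_1 = 10.8096
D_2 = 13.3694
Terminal value at t=2: TV = D_3/(r−g) = 13.6367/(0.08−0.02) = 227.2790
P₀ = 10.8096/(1+0.08)^1 + 13.3694/(1+0.08)^2 + 227.2790/(1+0.08)^2 = 216.3261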